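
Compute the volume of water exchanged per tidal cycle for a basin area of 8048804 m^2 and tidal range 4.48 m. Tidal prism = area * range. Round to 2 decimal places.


Tidal prism = Area * Tidal range
P = 8048804 * 4.48
P = 36058641.92 m^3

36058641.92


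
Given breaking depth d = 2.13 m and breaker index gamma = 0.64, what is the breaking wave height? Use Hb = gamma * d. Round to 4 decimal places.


Hb = gamma * d
Hb = 0.64 * 2.13
Hb = 1.3632 m

1.3632


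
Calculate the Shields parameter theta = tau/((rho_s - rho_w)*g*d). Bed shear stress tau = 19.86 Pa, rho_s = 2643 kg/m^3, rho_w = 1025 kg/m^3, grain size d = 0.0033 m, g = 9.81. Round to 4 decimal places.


theta = tau / ((rho_s - rho_w) * g * d)
rho_s - rho_w = 2643 - 1025 = 1618
Denominator = 1618 * 9.81 * 0.0033 = 52.379514
theta = 19.86 / 52.379514
theta = 0.3792

0.3792


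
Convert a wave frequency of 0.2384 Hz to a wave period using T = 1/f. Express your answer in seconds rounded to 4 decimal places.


T = 1 / f
T = 1 / 0.2384
T = 4.1946 s

4.1946


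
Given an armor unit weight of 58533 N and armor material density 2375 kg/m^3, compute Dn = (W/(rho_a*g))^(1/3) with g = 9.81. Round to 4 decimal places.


V = W / (rho_a * g)
V = 58533 / (2375 * 9.81)
V = 58533 / 23298.75
V = 2.512281 m^3
Dn = V^(1/3) = 2.512281^(1/3)
Dn = 1.3594 m

1.3594


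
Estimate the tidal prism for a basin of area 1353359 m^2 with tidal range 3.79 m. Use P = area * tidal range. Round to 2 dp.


Tidal prism = Area * Tidal range
P = 1353359 * 3.79
P = 5129230.61 m^3

5129230.61


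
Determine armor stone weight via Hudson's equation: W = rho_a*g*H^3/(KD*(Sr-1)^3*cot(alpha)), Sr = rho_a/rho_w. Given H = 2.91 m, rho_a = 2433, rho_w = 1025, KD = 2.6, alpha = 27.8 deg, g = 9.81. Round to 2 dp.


Sr = rho_a / rho_w = 2433 / 1025 = 2.373659
(Sr - 1) = 1.373659
(Sr - 1)^3 = 2.592008
cot(27.8) = 1 / tan(27.8) = 1 / 0.527240 = 1.896669
Numerator = 2433 * 9.81 * 2.91^3 = 588152.6840
Denominator = 2.6 * 2.592008 * 1.896669 = 12.782071
W = 588152.6840 / 12.782071
W = 46013.88 N

46013.88


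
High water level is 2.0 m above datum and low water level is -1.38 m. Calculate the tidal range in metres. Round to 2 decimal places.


Tidal range = High water - Low water
Tidal range = 2.0 - (-1.38)
Tidal range = 3.38 m

3.38


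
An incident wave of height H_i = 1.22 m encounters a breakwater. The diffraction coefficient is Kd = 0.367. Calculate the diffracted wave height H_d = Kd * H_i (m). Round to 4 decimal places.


H_d = Kd * H_i
H_d = 0.367 * 1.22
H_d = 0.4477 m

0.4477


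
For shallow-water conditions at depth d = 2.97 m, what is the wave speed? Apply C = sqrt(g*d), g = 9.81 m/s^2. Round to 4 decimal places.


Using the shallow-water approximation:
C = sqrt(g * d) = sqrt(9.81 * 2.97)
C = sqrt(29.1357)
C = 5.3977 m/s

5.3977


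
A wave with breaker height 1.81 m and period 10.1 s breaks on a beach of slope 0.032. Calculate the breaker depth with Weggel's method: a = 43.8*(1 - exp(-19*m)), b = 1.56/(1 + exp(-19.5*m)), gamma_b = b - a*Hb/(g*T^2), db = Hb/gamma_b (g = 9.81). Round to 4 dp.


a = 43.8 * (1 - exp(-19 * m))
exp(-19 * 0.032) = exp(-0.6080) = 0.544439
a = 43.8 * (1 - 0.544439) = 19.953587
b = 1.56 / (1 + exp(-19.5 * m))
exp(-19.5 * 0.032) = exp(-0.6240) = 0.535797
b = 1.56 / (1 + 0.535797) = 1.015759
Hb / (g * T^2) = 1.81 / (9.81 * 10.1^2) = 1.81 / 1000.7181 = 0.00180870
gamma_b = b - a * Hb/(g*T^2) = 1.015759 - 19.953587 * 0.00180870 = 0.979669
db = Hb / gamma_b = 1.81 / 0.979669
db = 1.8476 m

1.8476


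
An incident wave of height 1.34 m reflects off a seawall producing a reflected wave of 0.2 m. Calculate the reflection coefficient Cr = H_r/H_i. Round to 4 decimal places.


Cr = H_r / H_i
Cr = 0.2 / 1.34
Cr = 0.1493

0.1493


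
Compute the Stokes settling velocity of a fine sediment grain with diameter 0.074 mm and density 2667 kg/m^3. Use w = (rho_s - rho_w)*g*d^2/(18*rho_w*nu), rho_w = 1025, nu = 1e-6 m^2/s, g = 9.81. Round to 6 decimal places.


w = (rho_s - rho_w) * g * d^2 / (18 * rho_w * nu)
d = 0.074 mm = 0.000074 m
rho_s - rho_w = 2667 - 1025 = 1642
Numerator = 1642 * 9.81 * (0.000074)^2 = 0.000088207518
Denominator = 18 * 1025 * 1e-6 = 0.018450
w = 0.004781 m/s

0.004781


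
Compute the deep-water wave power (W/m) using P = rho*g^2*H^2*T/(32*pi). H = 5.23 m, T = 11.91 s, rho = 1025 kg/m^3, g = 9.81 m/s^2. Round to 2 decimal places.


P = rho * g^2 * H^2 * T / (32 * pi)
P = 1025 * 9.81^2 * 5.23^2 * 11.91 / (32 * pi)
P = 1025 * 96.2361 * 27.3529 * 11.91 / 100.53096
P = 319651.81 W/m

319651.81


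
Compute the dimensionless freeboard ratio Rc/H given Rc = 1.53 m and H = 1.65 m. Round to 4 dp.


Relative freeboard = Rc / H
= 1.53 / 1.65
= 0.9273

0.9273


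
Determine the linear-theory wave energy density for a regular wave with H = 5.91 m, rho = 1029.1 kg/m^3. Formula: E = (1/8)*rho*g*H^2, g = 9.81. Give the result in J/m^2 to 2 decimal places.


E = (1/8) * rho * g * H^2
E = (1/8) * 1029.1 * 9.81 * 5.91^2
E = 0.125 * 1029.1 * 9.81 * 34.9281
E = 44076.95 J/m^2

44076.95


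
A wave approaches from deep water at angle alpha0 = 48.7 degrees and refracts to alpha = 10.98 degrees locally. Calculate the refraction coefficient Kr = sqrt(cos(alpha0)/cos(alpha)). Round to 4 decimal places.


Kr = sqrt(cos(alpha0) / cos(alpha))
cos(48.7) = 0.660002
cos(10.98) = 0.981694
Kr = sqrt(0.660002 / 0.981694)
Kr = sqrt(0.672309)
Kr = 0.8199

0.8199


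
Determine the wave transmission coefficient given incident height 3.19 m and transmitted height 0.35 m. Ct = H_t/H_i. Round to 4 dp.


Ct = H_t / H_i
Ct = 0.35 / 3.19
Ct = 0.1097

0.1097


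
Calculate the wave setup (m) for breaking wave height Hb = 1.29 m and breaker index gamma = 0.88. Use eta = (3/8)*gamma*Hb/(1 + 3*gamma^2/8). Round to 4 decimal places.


eta = (3/8) * gamma * Hb / (1 + 3*gamma^2/8)
Numerator = (3/8) * 0.88 * 1.29 = 0.425700
Denominator = 1 + 3*0.88^2/8 = 1 + 0.290400 = 1.290400
eta = 0.425700 / 1.290400
eta = 0.3299 m

0.3299


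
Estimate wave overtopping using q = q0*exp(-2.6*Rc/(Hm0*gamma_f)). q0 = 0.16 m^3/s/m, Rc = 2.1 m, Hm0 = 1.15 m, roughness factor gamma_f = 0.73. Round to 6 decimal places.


q = q0 * exp(-2.6 * Rc / (Hm0 * gamma_f))
Exponent = -2.6 * 2.1 / (1.15 * 0.73)
= -2.6 * 2.1 / 0.8395
= -6.503871
exp(-6.503871) = 0.001498
q = 0.16 * 0.001498
q = 0.000240 m^3/s/m

0.000240


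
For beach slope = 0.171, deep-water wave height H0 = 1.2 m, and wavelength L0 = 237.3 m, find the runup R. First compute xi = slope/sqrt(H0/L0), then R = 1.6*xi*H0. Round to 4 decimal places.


xi = slope / sqrt(H0/L0)
H0/L0 = 1.2/237.3 = 0.005057
sqrt(0.005057) = 0.071112
xi = 0.171 / 0.071112 = 2.404664
R = 1.6 * xi * H0 = 1.6 * 2.404664 * 1.2
R = 4.6170 m

4.6170


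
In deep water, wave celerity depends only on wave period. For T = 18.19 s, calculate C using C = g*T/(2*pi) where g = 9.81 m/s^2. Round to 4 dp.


We use the deep-water celerity formula:
C = g * T / (2 * pi)
C = 9.81 * 18.19 / (2 * 3.14159...)
C = 178.443900 / 6.283185
C = 28.4002 m/s

28.4002


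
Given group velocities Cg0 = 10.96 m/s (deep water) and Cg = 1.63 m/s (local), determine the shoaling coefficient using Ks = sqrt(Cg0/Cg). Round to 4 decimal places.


Ks = sqrt(Cg0 / Cg)
Ks = sqrt(10.96 / 1.63)
Ks = sqrt(6.7239)
Ks = 2.5931

2.5931


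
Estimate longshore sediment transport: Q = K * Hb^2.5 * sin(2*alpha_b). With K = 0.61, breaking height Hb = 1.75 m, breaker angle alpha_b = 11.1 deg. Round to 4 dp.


Q = K * Hb^2.5 * sin(2 * alpha_b)
Hb^2.5 = 1.75^2.5 = 4.051307
sin(2 * 11.1) = sin(22.2) = 0.377841
Q = 0.61 * 4.051307 * 0.377841
Q = 0.9338 m^3/s

0.9338


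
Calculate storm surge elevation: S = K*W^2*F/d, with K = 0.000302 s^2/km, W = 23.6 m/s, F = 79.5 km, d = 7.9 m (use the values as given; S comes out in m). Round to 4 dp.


S = K * W^2 * F / d
W^2 = 23.6^2 = 556.96
S = 0.000302 * 556.96 * 79.5 / 7.9
Numerator = 0.000302 * 556.96 * 79.5 = 13.372053
S = 13.372053 / 7.9 = 1.6927 m

1.6927


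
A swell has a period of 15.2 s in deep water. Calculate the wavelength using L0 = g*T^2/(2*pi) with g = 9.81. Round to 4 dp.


L0 = g * T^2 / (2 * pi)
L0 = 9.81 * 15.2^2 / (2 * pi)
L0 = 9.81 * 231.0400 / 6.28319
L0 = 2266.5024 / 6.28319
L0 = 360.7251 m

360.7251


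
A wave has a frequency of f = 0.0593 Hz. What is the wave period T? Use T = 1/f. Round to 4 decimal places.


T = 1 / f
T = 1 / 0.0593
T = 16.8634 s

16.8634


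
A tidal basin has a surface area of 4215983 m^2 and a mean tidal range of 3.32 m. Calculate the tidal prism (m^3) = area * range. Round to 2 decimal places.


Tidal prism = Area * Tidal range
P = 4215983 * 3.32
P = 13997063.56 m^3

13997063.56


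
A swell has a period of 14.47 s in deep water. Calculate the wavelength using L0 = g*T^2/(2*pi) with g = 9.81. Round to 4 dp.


L0 = g * T^2 / (2 * pi)
L0 = 9.81 * 14.47^2 / (2 * pi)
L0 = 9.81 * 209.3809 / 6.28319
L0 = 2054.0266 / 6.28319
L0 = 326.9085 m

326.9085


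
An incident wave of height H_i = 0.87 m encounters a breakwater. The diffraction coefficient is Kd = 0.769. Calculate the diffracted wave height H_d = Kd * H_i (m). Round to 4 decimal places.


H_d = Kd * H_i
H_d = 0.769 * 0.87
H_d = 0.6690 m

0.6690


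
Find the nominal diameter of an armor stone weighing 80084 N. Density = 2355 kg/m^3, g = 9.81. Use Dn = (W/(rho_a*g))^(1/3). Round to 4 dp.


V = W / (rho_a * g)
V = 80084 / (2355 * 9.81)
V = 80084 / 23102.55
V = 3.466457 m^3
Dn = V^(1/3) = 3.466457^(1/3)
Dn = 1.5134 m

1.5134


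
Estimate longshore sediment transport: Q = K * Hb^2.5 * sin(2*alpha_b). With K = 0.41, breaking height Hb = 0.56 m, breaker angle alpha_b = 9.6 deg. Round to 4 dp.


Q = K * Hb^2.5 * sin(2 * alpha_b)
Hb^2.5 = 0.56^2.5 = 0.234677
sin(2 * 9.6) = sin(19.2) = 0.328867
Q = 0.41 * 0.234677 * 0.328867
Q = 0.0316 m^3/s

0.0316


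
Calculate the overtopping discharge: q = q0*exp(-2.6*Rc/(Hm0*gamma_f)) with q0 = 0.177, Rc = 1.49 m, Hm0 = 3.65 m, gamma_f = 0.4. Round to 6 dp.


q = q0 * exp(-2.6 * Rc / (Hm0 * gamma_f))
Exponent = -2.6 * 1.49 / (3.65 * 0.4)
= -2.6 * 1.49 / 1.4600
= -2.653425
exp(-2.653425) = 0.070410
q = 0.177 * 0.070410
q = 0.012463 m^3/s/m

0.012463


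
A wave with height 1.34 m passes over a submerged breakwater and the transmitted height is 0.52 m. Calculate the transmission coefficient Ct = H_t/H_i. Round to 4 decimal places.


Ct = H_t / H_i
Ct = 0.52 / 1.34
Ct = 0.3881

0.3881


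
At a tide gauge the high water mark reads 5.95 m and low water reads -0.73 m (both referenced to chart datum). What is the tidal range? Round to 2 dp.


Tidal range = High water - Low water
Tidal range = 5.95 - (-0.73)
Tidal range = 6.68 m

6.68


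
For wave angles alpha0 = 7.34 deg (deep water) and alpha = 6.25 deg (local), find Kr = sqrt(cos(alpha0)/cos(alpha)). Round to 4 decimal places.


Kr = sqrt(cos(alpha0) / cos(alpha))
cos(7.34) = 0.991805
cos(6.25) = 0.994056
Kr = sqrt(0.991805 / 0.994056)
Kr = sqrt(0.997736)
Kr = 0.9989

0.9989


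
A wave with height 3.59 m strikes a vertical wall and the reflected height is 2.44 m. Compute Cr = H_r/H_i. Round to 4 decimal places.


Cr = H_r / H_i
Cr = 2.44 / 3.59
Cr = 0.6797

0.6797


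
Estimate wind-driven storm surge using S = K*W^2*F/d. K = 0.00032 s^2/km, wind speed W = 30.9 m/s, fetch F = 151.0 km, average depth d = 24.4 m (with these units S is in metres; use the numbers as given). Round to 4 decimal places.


S = K * W^2 * F / d
W^2 = 30.9^2 = 954.81
S = 0.00032 * 954.81 * 151.0 / 24.4
Numerator = 0.00032 * 954.81 * 151.0 = 46.136419
S = 46.136419 / 24.4 = 1.8908 m

1.8908


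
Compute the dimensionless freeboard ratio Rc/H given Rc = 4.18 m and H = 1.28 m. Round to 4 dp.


Relative freeboard = Rc / H
= 4.18 / 1.28
= 3.2656

3.2656


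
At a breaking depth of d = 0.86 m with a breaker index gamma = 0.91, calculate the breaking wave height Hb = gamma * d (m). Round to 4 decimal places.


Hb = gamma * d
Hb = 0.91 * 0.86
Hb = 0.7826 m

0.7826


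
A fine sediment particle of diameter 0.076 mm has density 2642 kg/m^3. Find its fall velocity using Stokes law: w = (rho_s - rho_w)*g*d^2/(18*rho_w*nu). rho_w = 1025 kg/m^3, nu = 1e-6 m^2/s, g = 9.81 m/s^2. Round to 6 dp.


w = (rho_s - rho_w) * g * d^2 / (18 * rho_w * nu)
d = 0.076 mm = 0.000076 m
rho_s - rho_w = 2642 - 1025 = 1617
Numerator = 1617 * 9.81 * (0.000076)^2 = 0.000091623360
Denominator = 18 * 1025 * 1e-6 = 0.018450
w = 0.004966 m/s

0.004966


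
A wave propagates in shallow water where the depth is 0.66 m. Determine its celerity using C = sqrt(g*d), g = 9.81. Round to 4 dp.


Using the shallow-water approximation:
C = sqrt(g * d) = sqrt(9.81 * 0.66)
C = sqrt(6.4746)
C = 2.5445 m/s

2.5445


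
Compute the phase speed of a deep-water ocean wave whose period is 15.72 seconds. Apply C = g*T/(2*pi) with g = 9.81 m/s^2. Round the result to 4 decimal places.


We use the deep-water celerity formula:
C = g * T / (2 * pi)
C = 9.81 * 15.72 / (2 * 3.14159...)
C = 154.213200 / 6.283185
C = 24.5438 m/s

24.5438


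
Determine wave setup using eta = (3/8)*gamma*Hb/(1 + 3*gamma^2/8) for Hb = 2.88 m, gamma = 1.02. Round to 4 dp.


eta = (3/8) * gamma * Hb / (1 + 3*gamma^2/8)
Numerator = (3/8) * 1.02 * 2.88 = 1.101600
Denominator = 1 + 3*1.02^2/8 = 1 + 0.390150 = 1.390150
eta = 1.101600 / 1.390150
eta = 0.7924 m

0.7924


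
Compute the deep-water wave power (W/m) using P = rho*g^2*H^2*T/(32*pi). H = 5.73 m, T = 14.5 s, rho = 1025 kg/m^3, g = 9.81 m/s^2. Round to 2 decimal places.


P = rho * g^2 * H^2 * T / (32 * pi)
P = 1025 * 9.81^2 * 5.73^2 * 14.5 / (32 * pi)
P = 1025 * 96.2361 * 32.8329 * 14.5 / 100.53096
P = 467131.63 W/m

467131.63


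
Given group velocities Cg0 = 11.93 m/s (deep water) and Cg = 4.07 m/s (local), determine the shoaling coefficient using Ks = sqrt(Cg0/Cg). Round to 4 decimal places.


Ks = sqrt(Cg0 / Cg)
Ks = sqrt(11.93 / 4.07)
Ks = sqrt(2.9312)
Ks = 1.7121

1.7121


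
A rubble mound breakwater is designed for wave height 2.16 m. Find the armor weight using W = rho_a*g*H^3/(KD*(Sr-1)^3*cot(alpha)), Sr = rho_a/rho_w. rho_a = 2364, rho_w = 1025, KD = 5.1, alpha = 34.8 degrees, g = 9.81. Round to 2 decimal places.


Sr = rho_a / rho_w = 2364 / 1025 = 2.306341
(Sr - 1) = 1.306341
(Sr - 1)^3 = 2.229308
cot(34.8) = 1 / tan(34.8) = 1 / 0.695018 = 1.438811
Numerator = 2364 * 9.81 * 2.16^3 = 233710.2355
Denominator = 5.1 * 2.229308 * 1.438811 = 16.358527
W = 233710.2355 / 16.358527
W = 14286.75 N

14286.75


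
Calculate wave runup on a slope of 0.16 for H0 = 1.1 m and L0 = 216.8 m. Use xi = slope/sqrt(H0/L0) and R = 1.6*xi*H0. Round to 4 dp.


xi = slope / sqrt(H0/L0)
H0/L0 = 1.1/216.8 = 0.005074
sqrt(0.005074) = 0.071231
xi = 0.16 / 0.071231 = 2.246225
R = 1.6 * xi * H0 = 1.6 * 2.246225 * 1.1
R = 3.9534 m

3.9534


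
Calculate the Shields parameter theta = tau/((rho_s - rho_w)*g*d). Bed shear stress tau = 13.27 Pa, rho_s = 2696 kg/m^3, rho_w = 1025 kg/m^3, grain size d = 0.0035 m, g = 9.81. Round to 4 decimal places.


theta = tau / ((rho_s - rho_w) * g * d)
rho_s - rho_w = 2696 - 1025 = 1671
Denominator = 1671 * 9.81 * 0.0035 = 57.373785
theta = 13.27 / 57.373785
theta = 0.2313

0.2313


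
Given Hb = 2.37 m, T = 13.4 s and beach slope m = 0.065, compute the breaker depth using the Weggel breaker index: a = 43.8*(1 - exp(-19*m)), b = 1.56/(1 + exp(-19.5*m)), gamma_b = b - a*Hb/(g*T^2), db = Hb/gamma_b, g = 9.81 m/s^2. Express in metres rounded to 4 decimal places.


a = 43.8 * (1 - exp(-19 * m))
exp(-19 * 0.065) = exp(-1.2350) = 0.290835
a = 43.8 * (1 - 0.290835) = 31.061437
b = 1.56 / (1 + exp(-19.5 * m))
exp(-19.5 * 0.065) = exp(-1.2675) = 0.281535
b = 1.56 / (1 + 0.281535) = 1.217291
Hb / (g * T^2) = 2.37 / (9.81 * 13.4^2) = 2.37 / 1761.4836 = 0.00134546
gamma_b = b - a * Hb/(g*T^2) = 1.217291 - 31.061437 * 0.00134546 = 1.175499
db = Hb / gamma_b = 2.37 / 1.175499
db = 2.0162 m

2.0162


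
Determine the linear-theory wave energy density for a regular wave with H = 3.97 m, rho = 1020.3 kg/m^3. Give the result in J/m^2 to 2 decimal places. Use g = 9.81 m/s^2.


E = (1/8) * rho * g * H^2
E = (1/8) * 1020.3 * 9.81 * 3.97^2
E = 0.125 * 1020.3 * 9.81 * 15.7609
E = 19719.14 J/m^2

19719.14


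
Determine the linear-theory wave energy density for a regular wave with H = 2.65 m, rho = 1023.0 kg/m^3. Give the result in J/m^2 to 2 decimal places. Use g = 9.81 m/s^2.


E = (1/8) * rho * g * H^2
E = (1/8) * 1023.0 * 9.81 * 2.65^2
E = 0.125 * 1023.0 * 9.81 * 7.0225
E = 8809.40 J/m^2

8809.40


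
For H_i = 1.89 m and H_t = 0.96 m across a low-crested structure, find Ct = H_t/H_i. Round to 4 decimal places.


Ct = H_t / H_i
Ct = 0.96 / 1.89
Ct = 0.5079

0.5079


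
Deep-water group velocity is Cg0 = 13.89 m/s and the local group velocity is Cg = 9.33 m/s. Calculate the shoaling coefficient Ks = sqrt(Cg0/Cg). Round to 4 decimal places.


Ks = sqrt(Cg0 / Cg)
Ks = sqrt(13.89 / 9.33)
Ks = sqrt(1.4887)
Ks = 1.2201

1.2201


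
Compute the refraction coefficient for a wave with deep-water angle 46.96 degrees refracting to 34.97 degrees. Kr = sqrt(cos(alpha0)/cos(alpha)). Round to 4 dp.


Kr = sqrt(cos(alpha0) / cos(alpha))
cos(46.96) = 0.682509
cos(34.97) = 0.819452
Kr = sqrt(0.682509 / 0.819452)
Kr = sqrt(0.832884)
Kr = 0.9126

0.9126


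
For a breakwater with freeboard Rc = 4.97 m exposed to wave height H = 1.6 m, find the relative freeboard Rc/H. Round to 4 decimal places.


Relative freeboard = Rc / H
= 4.97 / 1.6
= 3.1063

3.1063


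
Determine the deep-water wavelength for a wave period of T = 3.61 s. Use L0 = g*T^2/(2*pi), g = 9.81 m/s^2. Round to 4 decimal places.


L0 = g * T^2 / (2 * pi)
L0 = 9.81 * 3.61^2 / (2 * pi)
L0 = 9.81 * 13.0321 / 6.28319
L0 = 127.8449 / 6.28319
L0 = 20.3471 m

20.3471


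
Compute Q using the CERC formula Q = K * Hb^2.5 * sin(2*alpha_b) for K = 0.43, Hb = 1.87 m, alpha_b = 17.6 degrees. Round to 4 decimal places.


Q = K * Hb^2.5 * sin(2 * alpha_b)
Hb^2.5 = 1.87^2.5 = 4.781939
sin(2 * 17.6) = sin(35.2) = 0.576432
Q = 0.43 * 4.781939 * 0.576432
Q = 1.1853 m^3/s

1.1853


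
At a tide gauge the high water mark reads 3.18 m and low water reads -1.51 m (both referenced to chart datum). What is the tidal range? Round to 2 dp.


Tidal range = High water - Low water
Tidal range = 3.18 - (-1.51)
Tidal range = 4.69 m

4.69


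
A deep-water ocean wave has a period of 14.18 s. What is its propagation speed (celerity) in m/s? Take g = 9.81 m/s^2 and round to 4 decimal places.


We use the deep-water celerity formula:
C = g * T / (2 * pi)
C = 9.81 * 14.18 / (2 * 3.14159...)
C = 139.105800 / 6.283185
C = 22.1394 m/s

22.1394


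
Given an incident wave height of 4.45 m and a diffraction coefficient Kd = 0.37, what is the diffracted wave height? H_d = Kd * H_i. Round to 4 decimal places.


H_d = Kd * H_i
H_d = 0.37 * 4.45
H_d = 1.6465 m

1.6465


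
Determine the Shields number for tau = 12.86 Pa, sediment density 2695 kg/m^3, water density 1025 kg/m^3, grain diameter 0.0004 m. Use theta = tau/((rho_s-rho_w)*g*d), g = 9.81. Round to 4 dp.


theta = tau / ((rho_s - rho_w) * g * d)
rho_s - rho_w = 2695 - 1025 = 1670
Denominator = 1670 * 9.81 * 0.0004 = 6.553080
theta = 12.86 / 6.553080
theta = 1.9624

1.9624


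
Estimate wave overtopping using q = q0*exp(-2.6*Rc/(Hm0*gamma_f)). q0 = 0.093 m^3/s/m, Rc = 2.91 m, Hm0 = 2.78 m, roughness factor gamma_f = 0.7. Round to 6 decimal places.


q = q0 * exp(-2.6 * Rc / (Hm0 * gamma_f))
Exponent = -2.6 * 2.91 / (2.78 * 0.7)
= -2.6 * 2.91 / 1.9460
= -3.887975
exp(-3.887975) = 0.020487
q = 0.093 * 0.020487
q = 0.001905 m^3/s/m

0.001905


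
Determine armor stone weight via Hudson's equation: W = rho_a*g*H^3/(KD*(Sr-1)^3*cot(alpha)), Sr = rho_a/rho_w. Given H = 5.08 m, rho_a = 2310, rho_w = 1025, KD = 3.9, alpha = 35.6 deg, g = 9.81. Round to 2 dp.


Sr = rho_a / rho_w = 2310 / 1025 = 2.253659
(Sr - 1) = 1.253659
(Sr - 1)^3 = 1.970325
cot(35.6) = 1 / tan(35.6) = 1 / 0.715930 = 1.396785
Numerator = 2310 * 9.81 * 5.08^3 = 2970791.1681
Denominator = 3.9 * 1.970325 * 1.396785 = 10.733269
W = 2970791.1681 / 10.733269
W = 276783.44 N

276783.44


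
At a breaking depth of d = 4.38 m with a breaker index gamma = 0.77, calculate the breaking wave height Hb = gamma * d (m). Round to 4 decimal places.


Hb = gamma * d
Hb = 0.77 * 4.38
Hb = 3.3726 m

3.3726


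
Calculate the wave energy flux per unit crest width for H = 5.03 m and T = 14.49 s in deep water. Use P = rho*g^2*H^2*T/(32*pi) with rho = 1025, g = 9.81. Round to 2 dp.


P = rho * g^2 * H^2 * T / (32 * pi)
P = 1025 * 9.81^2 * 5.03^2 * 14.49 / (32 * pi)
P = 1025 * 96.2361 * 25.3009 * 14.49 / 100.53096
P = 359721.49 W/m

359721.49


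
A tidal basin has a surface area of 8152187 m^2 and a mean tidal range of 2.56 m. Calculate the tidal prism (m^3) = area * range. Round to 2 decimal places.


Tidal prism = Area * Tidal range
P = 8152187 * 2.56
P = 20869598.72 m^3

20869598.72


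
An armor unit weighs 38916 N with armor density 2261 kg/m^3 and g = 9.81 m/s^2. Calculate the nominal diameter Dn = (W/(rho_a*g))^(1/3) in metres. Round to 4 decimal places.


V = W / (rho_a * g)
V = 38916 / (2261 * 9.81)
V = 38916 / 22180.41
V = 1.754521 m^3
Dn = V^(1/3) = 1.754521^(1/3)
Dn = 1.2061 m

1.2061


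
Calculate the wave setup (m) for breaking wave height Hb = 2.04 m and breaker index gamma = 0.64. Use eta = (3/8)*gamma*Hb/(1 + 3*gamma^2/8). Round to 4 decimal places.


eta = (3/8) * gamma * Hb / (1 + 3*gamma^2/8)
Numerator = (3/8) * 0.64 * 2.04 = 0.489600
Denominator = 1 + 3*0.64^2/8 = 1 + 0.153600 = 1.153600
eta = 0.489600 / 1.153600
eta = 0.4244 m

0.4244


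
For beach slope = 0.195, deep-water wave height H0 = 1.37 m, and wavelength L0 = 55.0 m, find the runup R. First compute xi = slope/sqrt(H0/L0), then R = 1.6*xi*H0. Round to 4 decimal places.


xi = slope / sqrt(H0/L0)
H0/L0 = 1.37/55.0 = 0.024909
sqrt(0.024909) = 0.157826
xi = 0.195 / 0.157826 = 1.235537
R = 1.6 * xi * H0 = 1.6 * 1.235537 * 1.37
R = 2.7083 m

2.7083


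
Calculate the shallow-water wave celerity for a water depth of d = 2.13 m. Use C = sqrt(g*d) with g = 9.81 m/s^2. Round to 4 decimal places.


Using the shallow-water approximation:
C = sqrt(g * d) = sqrt(9.81 * 2.13)
C = sqrt(20.8953)
C = 4.5711 m/s

4.5711


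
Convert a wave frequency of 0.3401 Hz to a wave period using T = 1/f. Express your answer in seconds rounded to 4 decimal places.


T = 1 / f
T = 1 / 0.3401
T = 2.9403 s

2.9403


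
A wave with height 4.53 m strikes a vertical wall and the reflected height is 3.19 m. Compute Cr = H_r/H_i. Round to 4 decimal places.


Cr = H_r / H_i
Cr = 3.19 / 4.53
Cr = 0.7042

0.7042


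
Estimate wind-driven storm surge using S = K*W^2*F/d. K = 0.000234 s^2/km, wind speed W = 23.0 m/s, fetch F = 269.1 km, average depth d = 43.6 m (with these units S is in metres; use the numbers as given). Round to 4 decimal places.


S = K * W^2 * F / d
W^2 = 23.0^2 = 529.00
S = 0.000234 * 529.00 * 269.1 / 43.6
Numerator = 0.000234 * 529.00 * 269.1 = 33.310813
S = 33.310813 / 43.6 = 0.7640 m

0.7640


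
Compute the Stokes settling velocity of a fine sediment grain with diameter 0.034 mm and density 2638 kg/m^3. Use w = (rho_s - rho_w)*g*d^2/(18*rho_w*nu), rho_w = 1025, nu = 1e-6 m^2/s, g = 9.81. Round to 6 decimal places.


w = (rho_s - rho_w) * g * d^2 / (18 * rho_w * nu)
d = 0.034 mm = 0.000034 m
rho_s - rho_w = 2638 - 1025 = 1613
Numerator = 1613 * 9.81 * (0.000034)^2 = 0.000018292001
Denominator = 18 * 1025 * 1e-6 = 0.018450
w = 0.000991 m/s

0.000991


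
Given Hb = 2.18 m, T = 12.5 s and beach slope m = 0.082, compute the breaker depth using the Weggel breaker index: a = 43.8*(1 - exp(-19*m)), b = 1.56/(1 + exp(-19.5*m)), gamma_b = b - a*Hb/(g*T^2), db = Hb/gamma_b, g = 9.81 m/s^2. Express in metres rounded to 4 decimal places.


a = 43.8 * (1 - exp(-19 * m))
exp(-19 * 0.082) = exp(-1.5580) = 0.210557
a = 43.8 * (1 - 0.210557) = 34.577614
b = 1.56 / (1 + exp(-19.5 * m))
exp(-19.5 * 0.082) = exp(-1.5990) = 0.202099
b = 1.56 / (1 + 0.202099) = 1.297731
Hb / (g * T^2) = 2.18 / (9.81 * 12.5^2) = 2.18 / 1532.8125 = 0.00142222
gamma_b = b - a * Hb/(g*T^2) = 1.297731 - 34.577614 * 0.00142222 = 1.248554
db = Hb / gamma_b = 2.18 / 1.248554
db = 1.7460 m

1.7460


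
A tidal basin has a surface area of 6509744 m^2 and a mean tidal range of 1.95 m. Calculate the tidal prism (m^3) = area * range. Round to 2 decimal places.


Tidal prism = Area * Tidal range
P = 6509744 * 1.95
P = 12694000.80 m^3

12694000.80


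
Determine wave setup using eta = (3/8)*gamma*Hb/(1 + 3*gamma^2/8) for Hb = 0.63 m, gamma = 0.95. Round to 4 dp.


eta = (3/8) * gamma * Hb / (1 + 3*gamma^2/8)
Numerator = (3/8) * 0.95 * 0.63 = 0.224437
Denominator = 1 + 3*0.95^2/8 = 1 + 0.338438 = 1.338438
eta = 0.224437 / 1.338438
eta = 0.1677 m

0.1677


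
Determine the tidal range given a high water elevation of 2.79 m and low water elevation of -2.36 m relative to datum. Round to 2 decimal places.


Tidal range = High water - Low water
Tidal range = 2.79 - (-2.36)
Tidal range = 5.15 m

5.15


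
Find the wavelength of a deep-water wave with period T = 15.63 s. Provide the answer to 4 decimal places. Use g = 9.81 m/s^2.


L0 = g * T^2 / (2 * pi)
L0 = 9.81 * 15.63^2 / (2 * pi)
L0 = 9.81 * 244.2969 / 6.28319
L0 = 2396.5526 / 6.28319
L0 = 381.4232 m

381.4232


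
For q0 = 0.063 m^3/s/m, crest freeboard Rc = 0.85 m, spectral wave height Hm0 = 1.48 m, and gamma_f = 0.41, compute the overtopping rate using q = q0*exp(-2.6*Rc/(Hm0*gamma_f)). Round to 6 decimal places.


q = q0 * exp(-2.6 * Rc / (Hm0 * gamma_f))
Exponent = -2.6 * 0.85 / (1.48 * 0.41)
= -2.6 * 0.85 / 0.6068
= -3.642057
exp(-3.642057) = 0.026198
q = 0.063 * 0.026198
q = 0.001650 m^3/s/m

0.001650


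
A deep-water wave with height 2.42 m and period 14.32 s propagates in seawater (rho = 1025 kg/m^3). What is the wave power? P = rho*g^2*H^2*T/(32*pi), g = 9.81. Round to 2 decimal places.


P = rho * g^2 * H^2 * T / (32 * pi)
P = 1025 * 9.81^2 * 2.42^2 * 14.32 / (32 * pi)
P = 1025 * 96.2361 * 5.8564 * 14.32 / 100.53096
P = 82287.86 W/m

82287.86


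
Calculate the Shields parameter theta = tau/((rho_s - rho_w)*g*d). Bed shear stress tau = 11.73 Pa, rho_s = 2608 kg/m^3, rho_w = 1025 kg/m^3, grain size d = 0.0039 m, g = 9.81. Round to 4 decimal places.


theta = tau / ((rho_s - rho_w) * g * d)
rho_s - rho_w = 2608 - 1025 = 1583
Denominator = 1583 * 9.81 * 0.0039 = 60.563997
theta = 11.73 / 60.563997
theta = 0.1937

0.1937


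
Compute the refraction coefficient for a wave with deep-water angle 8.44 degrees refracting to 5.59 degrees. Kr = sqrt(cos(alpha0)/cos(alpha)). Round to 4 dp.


Kr = sqrt(cos(alpha0) / cos(alpha))
cos(8.44) = 0.989170
cos(5.59) = 0.995244
Kr = sqrt(0.989170 / 0.995244)
Kr = sqrt(0.993897)
Kr = 0.9969

0.9969


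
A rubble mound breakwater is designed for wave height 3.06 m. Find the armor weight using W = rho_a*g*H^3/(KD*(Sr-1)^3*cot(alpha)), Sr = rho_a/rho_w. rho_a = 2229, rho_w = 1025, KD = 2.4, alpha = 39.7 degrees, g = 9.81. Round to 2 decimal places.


Sr = rho_a / rho_w = 2229 / 1025 = 2.174634
(Sr - 1) = 1.174634
(Sr - 1)^3 = 1.620720
cot(39.7) = 1 / tan(39.7) = 1 / 0.830216 = 1.204506
Numerator = 2229 * 9.81 * 3.06^3 = 626532.1412
Denominator = 2.4 * 1.620720 * 1.204506 = 4.685199
W = 626532.1412 / 4.685199
W = 133725.84 N

133725.84


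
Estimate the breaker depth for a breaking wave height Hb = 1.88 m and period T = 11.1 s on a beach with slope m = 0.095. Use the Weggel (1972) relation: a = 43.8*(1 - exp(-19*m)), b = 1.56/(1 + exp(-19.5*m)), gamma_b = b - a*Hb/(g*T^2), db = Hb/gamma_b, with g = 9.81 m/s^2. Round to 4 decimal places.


a = 43.8 * (1 - exp(-19 * m))
exp(-19 * 0.095) = exp(-1.8050) = 0.164474
a = 43.8 * (1 - 0.164474) = 36.596019
b = 1.56 / (1 + exp(-19.5 * m))
exp(-19.5 * 0.095) = exp(-1.8525) = 0.156845
b = 1.56 / (1 + 0.156845) = 1.348496
Hb / (g * T^2) = 1.88 / (9.81 * 11.1^2) = 1.88 / 1208.6901 = 0.00155540
gamma_b = b - a * Hb/(g*T^2) = 1.348496 - 36.596019 * 0.00155540 = 1.291574
db = Hb / gamma_b = 1.88 / 1.291574
db = 1.4556 m

1.4556


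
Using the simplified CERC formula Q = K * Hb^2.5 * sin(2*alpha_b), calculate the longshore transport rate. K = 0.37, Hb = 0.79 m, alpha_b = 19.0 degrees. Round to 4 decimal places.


Q = K * Hb^2.5 * sin(2 * alpha_b)
Hb^2.5 = 0.79^2.5 = 0.554712
sin(2 * 19.0) = sin(38.0) = 0.615661
Q = 0.37 * 0.554712 * 0.615661
Q = 0.1264 m^3/s

0.1264


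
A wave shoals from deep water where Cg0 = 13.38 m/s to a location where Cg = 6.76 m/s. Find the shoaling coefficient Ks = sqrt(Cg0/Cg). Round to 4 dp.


Ks = sqrt(Cg0 / Cg)
Ks = sqrt(13.38 / 6.76)
Ks = sqrt(1.9793)
Ks = 1.4069

1.4069


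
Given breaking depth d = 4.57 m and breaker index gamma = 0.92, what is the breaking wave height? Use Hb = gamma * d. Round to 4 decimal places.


Hb = gamma * d
Hb = 0.92 * 4.57
Hb = 4.2044 m

4.2044


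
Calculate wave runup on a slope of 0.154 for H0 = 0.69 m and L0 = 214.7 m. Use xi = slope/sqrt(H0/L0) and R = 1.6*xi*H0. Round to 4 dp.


xi = slope / sqrt(H0/L0)
H0/L0 = 0.69/214.7 = 0.003214
sqrt(0.003214) = 0.056690
xi = 0.154 / 0.056690 = 2.716516
R = 1.6 * xi * H0 = 1.6 * 2.716516 * 0.69
R = 2.9990 m

2.9990


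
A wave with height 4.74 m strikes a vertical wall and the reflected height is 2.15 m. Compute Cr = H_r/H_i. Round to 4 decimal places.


Cr = H_r / H_i
Cr = 2.15 / 4.74
Cr = 0.4536

0.4536


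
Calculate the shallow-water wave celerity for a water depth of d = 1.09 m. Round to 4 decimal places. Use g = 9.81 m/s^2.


Using the shallow-water approximation:
C = sqrt(g * d) = sqrt(9.81 * 1.09)
C = sqrt(10.6929)
C = 3.2700 m/s

3.2700


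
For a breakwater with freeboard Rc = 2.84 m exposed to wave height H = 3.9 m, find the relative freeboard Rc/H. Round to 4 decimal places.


Relative freeboard = Rc / H
= 2.84 / 3.9
= 0.7282

0.7282


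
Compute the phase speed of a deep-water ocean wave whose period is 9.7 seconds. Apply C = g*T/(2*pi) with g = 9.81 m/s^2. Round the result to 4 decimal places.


We use the deep-water celerity formula:
C = g * T / (2 * pi)
C = 9.81 * 9.7 / (2 * 3.14159...)
C = 95.157000 / 6.283185
C = 15.1447 m/s

15.1447


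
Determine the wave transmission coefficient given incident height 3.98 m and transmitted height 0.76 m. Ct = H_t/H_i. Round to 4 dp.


Ct = H_t / H_i
Ct = 0.76 / 3.98
Ct = 0.1910

0.1910


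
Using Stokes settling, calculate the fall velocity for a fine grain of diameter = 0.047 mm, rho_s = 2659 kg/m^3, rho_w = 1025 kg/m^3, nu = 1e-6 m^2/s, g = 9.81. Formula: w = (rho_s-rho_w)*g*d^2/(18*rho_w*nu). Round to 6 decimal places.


w = (rho_s - rho_w) * g * d^2 / (18 * rho_w * nu)
d = 0.047 mm = 0.000047 m
rho_s - rho_w = 2659 - 1025 = 1634
Numerator = 1634 * 9.81 * (0.000047)^2 = 0.000035409254
Denominator = 18 * 1025 * 1e-6 = 0.018450
w = 0.001919 m/s

0.001919


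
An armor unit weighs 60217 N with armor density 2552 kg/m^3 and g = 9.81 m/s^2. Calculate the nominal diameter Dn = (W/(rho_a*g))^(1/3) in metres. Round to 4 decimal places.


V = W / (rho_a * g)
V = 60217 / (2552 * 9.81)
V = 60217 / 25035.12
V = 2.405301 m^3
Dn = V^(1/3) = 2.405301^(1/3)
Dn = 1.3399 m

1.3399


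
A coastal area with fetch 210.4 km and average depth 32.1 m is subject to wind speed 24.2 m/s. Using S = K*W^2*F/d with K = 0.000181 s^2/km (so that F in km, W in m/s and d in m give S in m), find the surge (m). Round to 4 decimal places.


S = K * W^2 * F / d
W^2 = 24.2^2 = 585.64
S = 0.000181 * 585.64 * 210.4 / 32.1
Numerator = 0.000181 * 585.64 * 210.4 = 22.302577
S = 22.302577 / 32.1 = 0.6948 m

0.6948


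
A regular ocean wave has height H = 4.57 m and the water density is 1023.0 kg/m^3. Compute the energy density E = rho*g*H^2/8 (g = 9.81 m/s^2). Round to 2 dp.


E = (1/8) * rho * g * H^2
E = (1/8) * 1023.0 * 9.81 * 4.57^2
E = 0.125 * 1023.0 * 9.81 * 20.8849
E = 26199.14 J/m^2

26199.14


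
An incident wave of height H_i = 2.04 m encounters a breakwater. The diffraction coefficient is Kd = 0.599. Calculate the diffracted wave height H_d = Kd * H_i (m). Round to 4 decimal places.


H_d = Kd * H_i
H_d = 0.599 * 2.04
H_d = 1.2220 m

1.2220


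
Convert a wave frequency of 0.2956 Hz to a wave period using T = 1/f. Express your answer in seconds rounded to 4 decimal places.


T = 1 / f
T = 1 / 0.2956
T = 3.3829 s

3.3829


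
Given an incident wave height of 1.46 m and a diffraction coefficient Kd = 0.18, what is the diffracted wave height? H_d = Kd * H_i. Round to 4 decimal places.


H_d = Kd * H_i
H_d = 0.18 * 1.46
H_d = 0.2628 m

0.2628


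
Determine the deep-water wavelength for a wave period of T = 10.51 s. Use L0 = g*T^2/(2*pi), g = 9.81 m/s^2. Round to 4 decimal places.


L0 = g * T^2 / (2 * pi)
L0 = 9.81 * 10.51^2 / (2 * pi)
L0 = 9.81 * 110.4601 / 6.28319
L0 = 1083.6136 / 6.28319
L0 = 172.4625 m

172.4625


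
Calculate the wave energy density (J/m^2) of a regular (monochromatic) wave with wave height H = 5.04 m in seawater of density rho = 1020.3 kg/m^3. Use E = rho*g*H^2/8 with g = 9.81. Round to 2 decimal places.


E = (1/8) * rho * g * H^2
E = (1/8) * 1020.3 * 9.81 * 5.04^2
E = 0.125 * 1020.3 * 9.81 * 25.4016
E = 31781.03 J/m^2

31781.03


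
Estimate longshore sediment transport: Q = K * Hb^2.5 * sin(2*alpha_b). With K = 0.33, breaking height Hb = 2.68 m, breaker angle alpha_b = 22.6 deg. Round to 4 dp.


Q = K * Hb^2.5 * sin(2 * alpha_b)
Hb^2.5 = 2.68^2.5 = 11.758096
sin(2 * 22.6) = sin(45.2) = 0.709571
Q = 0.33 * 11.758096 * 0.709571
Q = 2.7533 m^3/s

2.7533


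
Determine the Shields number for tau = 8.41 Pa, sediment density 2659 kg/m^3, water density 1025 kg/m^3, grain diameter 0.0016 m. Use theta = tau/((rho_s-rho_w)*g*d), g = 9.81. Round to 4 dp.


theta = tau / ((rho_s - rho_w) * g * d)
rho_s - rho_w = 2659 - 1025 = 1634
Denominator = 1634 * 9.81 * 0.0016 = 25.647264
theta = 8.41 / 25.647264
theta = 0.3279

0.3279


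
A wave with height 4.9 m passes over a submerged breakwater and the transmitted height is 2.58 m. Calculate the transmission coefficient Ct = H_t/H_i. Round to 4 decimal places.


Ct = H_t / H_i
Ct = 2.58 / 4.9
Ct = 0.5265

0.5265


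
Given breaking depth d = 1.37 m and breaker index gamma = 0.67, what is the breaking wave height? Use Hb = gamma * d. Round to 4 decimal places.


Hb = gamma * d
Hb = 0.67 * 1.37
Hb = 0.9179 m

0.9179


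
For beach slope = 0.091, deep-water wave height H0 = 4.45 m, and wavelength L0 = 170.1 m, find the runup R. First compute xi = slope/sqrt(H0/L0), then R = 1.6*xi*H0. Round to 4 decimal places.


xi = slope / sqrt(H0/L0)
H0/L0 = 4.45/170.1 = 0.026161
sqrt(0.026161) = 0.161744
xi = 0.091 / 0.161744 = 0.562618
R = 1.6 * xi * H0 = 1.6 * 0.562618 * 4.45
R = 4.0058 m

4.0058


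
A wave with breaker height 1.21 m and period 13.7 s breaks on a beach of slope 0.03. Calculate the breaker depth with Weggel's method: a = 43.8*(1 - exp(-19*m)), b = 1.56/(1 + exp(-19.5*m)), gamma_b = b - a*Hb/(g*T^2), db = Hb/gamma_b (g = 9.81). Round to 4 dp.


a = 43.8 * (1 - exp(-19 * m))
exp(-19 * 0.03) = exp(-0.5700) = 0.565525
a = 43.8 * (1 - 0.565525) = 19.029986
b = 1.56 / (1 + exp(-19.5 * m))
exp(-19.5 * 0.03) = exp(-0.5850) = 0.557106
b = 1.56 / (1 + 0.557106) = 1.001859
Hb / (g * T^2) = 1.21 / (9.81 * 13.7^2) = 1.21 / 1841.2389 = 0.00065717
gamma_b = b - a * Hb/(g*T^2) = 1.001859 - 19.029986 * 0.00065717 = 0.989353
db = Hb / gamma_b = 1.21 / 0.989353
db = 1.2230 m

1.2230


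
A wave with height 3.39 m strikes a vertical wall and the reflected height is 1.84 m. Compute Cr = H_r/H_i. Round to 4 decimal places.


Cr = H_r / H_i
Cr = 1.84 / 3.39
Cr = 0.5428

0.5428


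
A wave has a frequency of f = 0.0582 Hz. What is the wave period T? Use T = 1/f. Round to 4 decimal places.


T = 1 / f
T = 1 / 0.0582
T = 17.1821 s

17.1821


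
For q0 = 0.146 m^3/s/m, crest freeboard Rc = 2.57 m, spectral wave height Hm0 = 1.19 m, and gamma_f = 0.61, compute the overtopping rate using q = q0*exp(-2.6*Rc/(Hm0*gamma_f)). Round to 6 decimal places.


q = q0 * exp(-2.6 * Rc / (Hm0 * gamma_f))
Exponent = -2.6 * 2.57 / (1.19 * 0.61)
= -2.6 * 2.57 / 0.7259
= -9.205125
exp(-9.205125) = 0.000101
q = 0.146 * 0.000101
q = 0.000015 m^3/s/m

0.000015


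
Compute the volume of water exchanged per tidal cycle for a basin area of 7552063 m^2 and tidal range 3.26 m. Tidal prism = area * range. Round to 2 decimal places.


Tidal prism = Area * Tidal range
P = 7552063 * 3.26
P = 24619725.38 m^3

24619725.38


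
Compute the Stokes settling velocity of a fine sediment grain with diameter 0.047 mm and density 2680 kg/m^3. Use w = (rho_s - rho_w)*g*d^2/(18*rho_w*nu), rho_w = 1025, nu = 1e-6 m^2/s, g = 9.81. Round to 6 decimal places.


w = (rho_s - rho_w) * g * d^2 / (18 * rho_w * nu)
d = 0.047 mm = 0.000047 m
rho_s - rho_w = 2680 - 1025 = 1655
Numerator = 1655 * 9.81 * (0.000047)^2 = 0.000035864330
Denominator = 18 * 1025 * 1e-6 = 0.018450
w = 0.001944 m/s

0.001944


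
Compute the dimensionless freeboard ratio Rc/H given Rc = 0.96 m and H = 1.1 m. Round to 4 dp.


Relative freeboard = Rc / H
= 0.96 / 1.1
= 0.8727

0.8727


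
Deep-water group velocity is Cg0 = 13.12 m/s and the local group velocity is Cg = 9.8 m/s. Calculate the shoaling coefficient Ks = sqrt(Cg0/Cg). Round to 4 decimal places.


Ks = sqrt(Cg0 / Cg)
Ks = sqrt(13.12 / 9.8)
Ks = sqrt(1.3388)
Ks = 1.1571

1.1571


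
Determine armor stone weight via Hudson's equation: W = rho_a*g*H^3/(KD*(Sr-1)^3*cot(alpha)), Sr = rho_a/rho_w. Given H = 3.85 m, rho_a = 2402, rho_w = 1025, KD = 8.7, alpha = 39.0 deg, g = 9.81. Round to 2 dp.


Sr = rho_a / rho_w = 2402 / 1025 = 2.343415
(Sr - 1) = 1.343415
(Sr - 1)^3 = 2.424545
cot(39.0) = 1 / tan(39.0) = 1 / 0.809784 = 1.234897
Numerator = 2402 * 9.81 * 3.85^3 = 1344696.2662
Denominator = 8.7 * 2.424545 * 1.234897 = 26.048353
W = 1344696.2662 / 26.048353
W = 51623.08 N

51623.08


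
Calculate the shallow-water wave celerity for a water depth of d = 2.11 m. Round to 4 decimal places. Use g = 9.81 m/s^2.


Using the shallow-water approximation:
C = sqrt(g * d) = sqrt(9.81 * 2.11)
C = sqrt(20.6991)
C = 4.5496 m/s

4.5496


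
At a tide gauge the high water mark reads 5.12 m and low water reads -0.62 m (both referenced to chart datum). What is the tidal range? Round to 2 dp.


Tidal range = High water - Low water
Tidal range = 5.12 - (-0.62)
Tidal range = 5.74 m

5.74


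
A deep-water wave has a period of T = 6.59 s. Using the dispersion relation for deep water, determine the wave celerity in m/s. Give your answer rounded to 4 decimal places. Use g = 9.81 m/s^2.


We use the deep-water celerity formula:
C = g * T / (2 * pi)
C = 9.81 * 6.59 / (2 * 3.14159...)
C = 64.647900 / 6.283185
C = 10.2890 m/s

10.2890


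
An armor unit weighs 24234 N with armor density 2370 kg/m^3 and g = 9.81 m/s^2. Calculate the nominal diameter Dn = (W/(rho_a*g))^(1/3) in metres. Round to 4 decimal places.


V = W / (rho_a * g)
V = 24234 / (2370 * 9.81)
V = 24234 / 23249.70
V = 1.042336 m^3
Dn = V^(1/3) = 1.042336^(1/3)
Dn = 1.0139 m

1.0139


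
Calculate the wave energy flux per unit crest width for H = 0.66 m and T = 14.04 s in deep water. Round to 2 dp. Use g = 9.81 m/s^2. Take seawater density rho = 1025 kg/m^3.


P = rho * g^2 * H^2 * T / (32 * pi)
P = 1025 * 9.81^2 * 0.66^2 * 14.04 / (32 * pi)
P = 1025 * 96.2361 * 0.4356 * 14.04 / 100.53096
P = 6000.91 W/m

6000.91


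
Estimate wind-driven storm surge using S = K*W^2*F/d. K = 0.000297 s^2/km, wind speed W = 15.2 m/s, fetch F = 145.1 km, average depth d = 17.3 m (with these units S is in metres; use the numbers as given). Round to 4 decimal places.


S = K * W^2 * F / d
W^2 = 15.2^2 = 231.04
S = 0.000297 * 231.04 * 145.1 / 17.3
Numerator = 0.000297 * 231.04 * 145.1 = 9.956599
S = 9.956599 / 17.3 = 0.5755 m

0.5755
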